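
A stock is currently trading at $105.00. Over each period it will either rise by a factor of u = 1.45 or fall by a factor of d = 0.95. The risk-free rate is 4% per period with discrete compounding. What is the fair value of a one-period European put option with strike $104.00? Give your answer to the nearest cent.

$3.35

Risk-neutral probability p = (1 + 0.04 − 0.95)/(1.45 − 0.95) = 0.0900/0.5000 = 0.1800
Terminal stock prices: S_u = 152.2, S_d = 99.75
Terminal payoffs (K − S): max(-48.25, 0) = 0, max(4.25, 0) = 4.25
Node 0 (S = 105): V_0 = 1/1.04·[0.1800·0.0000 + 0.8200·4.2500] = 3.3510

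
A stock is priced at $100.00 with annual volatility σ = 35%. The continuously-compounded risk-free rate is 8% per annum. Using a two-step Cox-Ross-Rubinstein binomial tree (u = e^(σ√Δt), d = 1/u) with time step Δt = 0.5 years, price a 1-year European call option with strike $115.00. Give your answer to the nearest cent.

CRR parameters: u = e^(σ√Δt) = e^(0.35·√0.5) = 1.2808, d = 1/u = 0.7808
Per-period rate: rΔt = 0.08·0.5 = 0.04, so R = e^0.04 = 1.0408
Risk-neutral probability p = (e^0.04 − 0.7808)/(1.2808 − 0.7808) = 0.2601/0.5000 = 0.5201
Terminal stock prices: S_uu = 164, S_ud = 100, S_dd = 60.96
Terminal payoffs (S − K): max(49.05, 0) = 49.05, max(-15, 0) = 0, max(-54.04, 0) = 0
Node u (S = 128.1): V_u = e^(−0.04)·[0.5201·49.0457 + 0.4799·0.0000] = 24.5064
Node d (S = 78.08): V_d = e^(−0.04)·[0.5201·0.0000 + 0.4799·0.0000] = 0.0000
Node 0 (S = 100): V_0 = e^(−0.04)·[0.5201·24.5064 + 0.4799·0.0000] = 12.2450

$12.24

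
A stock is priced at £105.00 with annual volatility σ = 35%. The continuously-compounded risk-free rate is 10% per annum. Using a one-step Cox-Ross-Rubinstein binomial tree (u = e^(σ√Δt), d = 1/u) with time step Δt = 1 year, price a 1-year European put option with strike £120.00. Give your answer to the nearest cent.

£18.29

CRR parameters: u = e^(σ√Δt) = e^(0.35·√1) = 1.4191, d = 1/u = 0.7047
Per-period rate: rΔt = 0.1·1 = 0.1, so R = e^0.1 = 1.1052
Risk-neutral probability p = (e^0.1 − 0.7047)/(1.4191 − 0.7047) = 0.4005/0.7144 = 0.5606
Terminal stock prices: S_u = 149, S_d = 73.99
Terminal payoffs (K − S): max(-29, 0) = 0, max(46.01, 0) = 46.01
Node 0 (S = 105): V_0 = e^(−0.1)·[0.5606·0.0000 + 0.4394·46.0078] = 18.2919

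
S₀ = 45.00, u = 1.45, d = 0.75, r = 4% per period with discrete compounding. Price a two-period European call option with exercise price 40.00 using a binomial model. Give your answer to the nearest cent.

12.68

Risk-neutral probability p = (1 + 0.04 − 0.75)/(1.45 − 0.75) = 0.2900/0.7000 = 0.4143
Terminal stock prices: S_uu = 94.61, S_ud = 48.94, S_dd = 25.31
Terminal payoffs (S − K): max(54.61, 0) = 54.61, max(8.938, 0) = 8.938, max(-14.69, 0) = 0
Node u (S = 65.25): V_u = 1/1.04·[0.4143·54.6125 + 0.5857·8.9375] = 26.7885
Node d (S = 33.75): V_d = 1/1.04·[0.4143·8.9375 + 0.5857·0.0000] = 3.5603
Node 0 (S = 45): V_0 = 1/1.04·[0.4143·26.7885 + 0.5857·3.5603] = 12.6763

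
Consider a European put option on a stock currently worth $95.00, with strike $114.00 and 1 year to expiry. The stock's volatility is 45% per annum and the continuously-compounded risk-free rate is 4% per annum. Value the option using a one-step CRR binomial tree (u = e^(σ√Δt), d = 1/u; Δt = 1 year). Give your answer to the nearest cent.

CRR parameters: u = e^(σ√Δt) = e^(0.45·√1) = 1.5683, d = 1/u = 0.6376
Per-period rate: rΔt = 0.04·1 = 0.04, so R = e^0.04 = 1.0408
Risk-neutral probability p = (e^0.04 − 0.6376)/(1.5683 − 0.6376) = 0.4032/0.9307 = 0.4332
Terminal stock prices: S_u = 149, S_d = 60.57
Terminal payoffs (K − S): max(-34.99, 0) = 0, max(53.43, 0) = 53.43
Node 0 (S = 95): V_0 = e^(−0.04)·[0.4332·0.0000 + 0.5668·53.4253] = 29.0936

$29.09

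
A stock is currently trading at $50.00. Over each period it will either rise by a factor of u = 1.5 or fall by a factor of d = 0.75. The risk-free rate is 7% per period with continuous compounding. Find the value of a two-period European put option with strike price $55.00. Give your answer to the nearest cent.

Risk-neutral probability p = (e^0.07 − 0.75)/(1.5 − 0.75) = 0.3225/0.7500 = 0.4300
Terminal stock prices: S_uu = 112.5, S_ud = 56.25, S_dd = 28.12
Terminal payoffs (K − S): max(-57.5, 0) = 0, max(-1.25, 0) = 0, max(26.88, 0) = 26.88
Node u (S = 75): V_u = e^(−0.07)·[0.4300·0.0000 + 0.5700·0.0000] = 0.0000
Node d (S = 37.5): V_d = e^(−0.07)·[0.4300·0.0000 + 0.5700·26.8750] = 14.2828
Node 0 (S = 50): V_0 = e^(−0.07)·[0.4300·0.0000 + 0.5700·14.2828] = 7.5907

$7.59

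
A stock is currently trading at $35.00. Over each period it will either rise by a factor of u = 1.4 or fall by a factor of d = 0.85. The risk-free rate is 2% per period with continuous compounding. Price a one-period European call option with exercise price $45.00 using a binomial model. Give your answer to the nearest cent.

Risk-neutral probability p = (e^0.02 − 0.85)/(1.4 − 0.85) = 0.1702/0.5500 = 0.3095
Terminal stock prices: S_u = 49, S_d = 29.75
Terminal payoffs (S − K): max(4, 0) = 4, max(-15.25, 0) = 0
Node 0 (S = 35): V_0 = e^(−0.02)·[0.3095·4.0000 + 0.6905·0.0000] = 1.2133

$1.21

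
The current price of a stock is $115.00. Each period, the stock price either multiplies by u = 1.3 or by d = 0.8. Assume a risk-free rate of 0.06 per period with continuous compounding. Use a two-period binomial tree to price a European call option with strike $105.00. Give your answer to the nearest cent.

$28.19

Risk-neutral probability p = (e^0.06 − 0.8)/(1.3 − 0.8) = 0.2618/0.5000 = 0.5237
Terminal stock prices: S_uu = 194.4, S_ud = 119.6, S_dd = 73.6
Terminal payoffs (S − K): max(89.35, 0) = 89.35, max(14.6, 0) = 14.6, max(-31.4, 0) = 0
Node u (S = 149.5): V_u = e^(−0.06)·[0.5237·89.3500 + 0.4763·14.6000] = 50.6147
Node d (S = 92): V_d = e^(−0.06)·[0.5237·14.6000 + 0.4763·0.0000] = 7.2004
Node 0 (S = 115): V_0 = e^(−0.06)·[0.5237·50.6147 + 0.4763·7.2004] = 28.1920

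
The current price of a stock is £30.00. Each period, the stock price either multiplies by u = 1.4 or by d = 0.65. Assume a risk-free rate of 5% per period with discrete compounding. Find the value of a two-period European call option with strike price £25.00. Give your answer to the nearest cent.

£9.76

Risk-neutral probability p = (1 + 0.05 − 0.65)/(1.4 − 0.65) = 0.4000/0.7500 = 0.5333
Terminal stock prices: S_uu = 58.8, S_ud = 27.3, S_dd = 12.68
Terminal payoffs (S − K): max(33.8, 0) = 33.8, max(2.3, 0) = 2.3, max(-12.32, 0) = 0
Node u (S = 42): V_u = 1/1.05·[0.5333·33.8000 + 0.4667·2.3000] = 18.1905
Node d (S = 19.5): V_d = 1/1.05·[0.5333·2.3000 + 0.4667·0.0000] = 1.1683
Node 0 (S = 30): V_0 = 1/1.05·[0.5333·18.1905 + 0.4667·1.1683] = 9.7588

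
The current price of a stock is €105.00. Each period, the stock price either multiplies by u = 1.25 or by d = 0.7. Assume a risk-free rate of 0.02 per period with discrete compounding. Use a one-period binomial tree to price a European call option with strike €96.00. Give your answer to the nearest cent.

Risk-neutral probability p = (1 + 0.02 − 0.7)/(1.25 − 0.7) = 0.3200/0.5500 = 0.5818
Terminal stock prices: S_u = 131.2, S_d = 73.5
Terminal payoffs (S − K): max(35.25, 0) = 35.25, max(-22.5, 0) = 0
Node 0 (S = 105): V_0 = 1/1.02·[0.5818·35.2500 + 0.4182·0.0000] = 20.1070

€20.11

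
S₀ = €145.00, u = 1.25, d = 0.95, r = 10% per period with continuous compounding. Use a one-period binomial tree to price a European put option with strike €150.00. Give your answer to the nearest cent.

€5.35

Risk-neutral probability p = (e^0.1 − 0.95)/(1.25 − 0.95) = 0.1552/0.3000 = 0.5172
Terminal stock prices: S_u = 181.2, S_d = 137.8
Terminal payoffs (K − S): max(-31.25, 0) = 0, max(12.25, 0) = 12.25
Node 0 (S = 145): V_0 = e^(−0.1)·[0.5172·0.0000 + 0.4828·12.2500] = 5.3511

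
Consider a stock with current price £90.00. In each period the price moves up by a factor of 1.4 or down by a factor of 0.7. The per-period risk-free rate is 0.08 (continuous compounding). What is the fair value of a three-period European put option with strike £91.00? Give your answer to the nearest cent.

£12.12

Risk-neutral probability p = (e^0.08 − 0.7)/(1.4 − 0.7) = 0.3833/0.7000 = 0.5476
Terminal stock prices: S_uuu = 247, S_uud = 123.5, S_udd = 61.74, S_ddd = 30.87
Terminal payoffs (K − S): max(-156, 0) = 0, max(-32.48, 0) = 0, max(29.26, 0) = 29.26, max(60.13, 0) = 60.13
Node uu (S = 176.4): V_uu = e^(−0.08)·[0.5476·0.0000 + 0.4524·0.0000] = 0.0000
Node ud (S = 88.2): V_ud = e^(−0.08)·[0.5476·0.0000 + 0.4524·29.2600] = 12.2208
Node dd (S = 44.1): V_dd = e^(−0.08)·[0.5476·29.2600 + 0.4524·60.1300] = 39.9036
Node u (S = 126): V_u = e^(−0.08)·[0.5476·0.0000 + 0.4524·12.2208] = 5.1041
Node d (S = 63): V_d = e^(−0.08)·[0.5476·12.2208 + 0.4524·39.9036] = 22.8432
Node 0 (S = 90): V_0 = e^(−0.08)·[0.5476·5.1041 + 0.4524·22.8432] = 12.1206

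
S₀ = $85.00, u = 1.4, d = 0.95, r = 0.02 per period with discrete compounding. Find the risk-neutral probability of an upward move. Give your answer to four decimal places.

p = 0.1556

Risk-neutral probability p = (1 + 0.02 − 0.95)/(1.4 − 0.95) = 0.0700/0.4500 = 0.1556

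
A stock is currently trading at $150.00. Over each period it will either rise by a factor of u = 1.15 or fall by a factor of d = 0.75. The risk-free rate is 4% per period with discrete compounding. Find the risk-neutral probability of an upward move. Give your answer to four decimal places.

p = 0.7250

Risk-neutral probability p = (1 + 0.04 − 0.75)/(1.15 − 0.75) = 0.2900/0.4000 = 0.7250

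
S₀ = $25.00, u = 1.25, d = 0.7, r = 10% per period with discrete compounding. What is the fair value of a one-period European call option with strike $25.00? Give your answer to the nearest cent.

$4.13

Risk-neutral probability p = (1 + 0.1 − 0.7)/(1.25 − 0.7) = 0.4000/0.5500 = 0.7273
Terminal stock prices: S_u = 31.25, S_d = 17.5
Terminal payoffs (S − K): max(6.25, 0) = 6.25, max(-7.5, 0) = 0
Node 0 (S = 25): V_0 = 1/1.1·[0.7273·6.2500 + 0.2727·0.0000] = 4.1322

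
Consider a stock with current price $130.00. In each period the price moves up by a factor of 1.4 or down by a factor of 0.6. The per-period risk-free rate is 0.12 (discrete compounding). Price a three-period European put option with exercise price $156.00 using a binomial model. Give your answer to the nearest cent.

Risk-neutral probability p = (1 + 0.12 − 0.6)/(1.4 − 0.6) = 0.5200/0.8000 = 0.6500
Terminal stock prices: S_uuu = 356.7, S_uud = 152.9, S_udd = 65.52, S_ddd = 28.08
Terminal payoffs (K − S): max(-200.7, 0) = 0, max(3.12, 0) = 3.12, max(90.48, 0) = 90.48, max(127.9, 0) = 127.9
Node uu (S = 254.8): V_uu = 1/1.12·[0.6500·0.0000 + 0.3500·3.1200] = 0.9750
Node ud (S = 109.2): V_ud = 1/1.12·[0.6500·3.1200 + 0.3500·90.4800] = 30.0857
Node dd (S = 46.8): V_dd = 1/1.12·[0.6500·90.4800 + 0.3500·127.9200] = 92.4857
Node u (S = 182): V_u = 1/1.12·[0.6500·0.9750 + 0.3500·30.0857] = 9.9676
Node d (S = 78): V_d = 1/1.12·[0.6500·30.0857 + 0.3500·92.4857] = 46.3622
Node 0 (S = 130): V_0 = 1/1.12·[0.6500·9.9676 + 0.3500·46.3622] = 20.2730

$20.27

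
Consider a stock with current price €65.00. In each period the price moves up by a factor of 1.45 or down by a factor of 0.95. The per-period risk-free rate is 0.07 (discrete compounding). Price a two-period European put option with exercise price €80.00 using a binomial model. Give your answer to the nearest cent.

Risk-neutral probability p = (1 + 0.07 − 0.95)/(1.45 − 0.95) = 0.1200/0.5000 = 0.2400
Terminal stock prices: S_uu = 136.7, S_ud = 89.54, S_dd = 58.66
Terminal payoffs (K − S): max(-56.66, 0) = 0, max(-9.537, 0) = 0, max(21.34, 0) = 21.34
Node u (S = 94.25): V_u = 1/1.07·[0.2400·0.0000 + 0.7600·0.0000] = 0.0000
Node d (S = 61.75): V_d = 1/1.07·[0.2400·0.0000 + 0.7600·21.3375] = 15.1556
Node 0 (S = 65): V_0 = 1/1.07·[0.2400·0.0000 + 0.7600·15.1556] = 10.7647

€10.76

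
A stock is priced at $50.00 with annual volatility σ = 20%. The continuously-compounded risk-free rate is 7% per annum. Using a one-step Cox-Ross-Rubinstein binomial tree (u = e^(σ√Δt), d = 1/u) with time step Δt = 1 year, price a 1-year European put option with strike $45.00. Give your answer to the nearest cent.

CRR parameters: u = e^(σ√Δt) = e^(0.2·√1) = 1.2214, d = 1/u = 0.8187
Per-period rate: rΔt = 0.07·1 = 0.07, so R = e^0.07 = 1.0725
Risk-neutral probability p = (e^0.07 − 0.8187)/(1.2214 − 0.8187) = 0.2538/0.4027 = 0.6302
Terminal stock prices: S_u = 61.07, S_d = 40.94
Terminal payoffs (K − S): max(-16.07, 0) = 0, max(4.063, 0) = 4.063
Node 0 (S = 50): V_0 = e^(−0.07)·[0.6302·0.0000 + 0.3698·4.0635] = 1.4010

$1.40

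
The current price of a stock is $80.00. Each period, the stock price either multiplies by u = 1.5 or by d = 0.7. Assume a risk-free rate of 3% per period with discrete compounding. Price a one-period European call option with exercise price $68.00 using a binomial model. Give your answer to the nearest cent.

$20.83

Risk-neutral probability p = (1 + 0.03 − 0.7)/(1.5 − 0.7) = 0.3300/0.8000 = 0.4125
Terminal stock prices: S_u = 120, S_d = 56
Terminal payoffs (S − K): max(52, 0) = 52, max(-12, 0) = 0
Node 0 (S = 80): V_0 = 1/1.03·[0.4125·52.0000 + 0.5875·0.0000] = 20.8252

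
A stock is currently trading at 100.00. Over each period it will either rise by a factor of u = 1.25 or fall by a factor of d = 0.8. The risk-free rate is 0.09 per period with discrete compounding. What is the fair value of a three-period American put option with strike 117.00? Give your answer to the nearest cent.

Risk-neutral probability p = (1 + 0.09 − 0.8)/(1.25 − 0.8) = 0.2900/0.4500 = 0.6444
Terminal stock prices: S_uuu = 195.3, S_uud = 125, S_udd = 80, S_ddd = 51.2
Terminal payoffs (K − S): max(-78.31, 0) = 0, max(-8, 0) = 0, max(37, 0) = 37, max(65.8, 0) = 65.8
Node uu (S = 156.2): continuation = 1/1.09·[0.6444·0.0000 + 0.3556·0.0000] = 0.0000; exercise value = 0.0000 ≤ continuation, so V_uu = 0.0000
Node ud (S = 100): continuation = 1/1.09·[0.6444·0.0000 + 0.3556·37.0000] = 12.0693; exercise value = 17.0000 > continuation, so V_ud = 17.0000 (exercise)
Node dd (S = 64): continuation = 1/1.09·[0.6444·37.0000 + 0.3556·65.8000] = 43.3394; exercise value = 53.0000 > continuation, so V_dd = 53.0000 (exercise)
Node u (S = 125): continuation = 1/1.09·[0.6444·0.0000 + 0.3556·17.0000] = 5.5454; exercise value = 0.0000 ≤ continuation, so V_u = 5.5454
Node d (S = 80): continuation = 1/1.09·[0.6444·17.0000 + 0.3556·53.0000] = 27.3394; exercise value = 37.0000 > continuation, so V_d = 37.0000 (exercise)
Node 0 (S = 100): continuation = 1/1.09·[0.6444·5.5454 + 0.3556·37.0000] = 15.3479; exercise value = 17.0000 > continuation, so V_0 = 17.0000 (exercise)

17.00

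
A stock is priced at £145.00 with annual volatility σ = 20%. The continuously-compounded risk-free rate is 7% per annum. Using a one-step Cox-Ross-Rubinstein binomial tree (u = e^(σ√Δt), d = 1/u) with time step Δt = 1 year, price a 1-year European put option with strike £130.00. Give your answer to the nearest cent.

CRR parameters: u = e^(σ√Δt) = e^(0.2·√1) = 1.2214, d = 1/u = 0.8187
Per-period rate: rΔt = 0.07·1 = 0.07, so R = e^0.07 = 1.0725
Risk-neutral probability p = (e^0.07 − 0.8187)/(1.2214 − 0.8187) = 0.2538/0.4027 = 0.6302
Terminal stock prices: S_u = 177.1, S_d = 118.7
Terminal payoffs (K − S): max(-47.1, 0) = 0, max(11.28, 0) = 11.28
Node 0 (S = 145): V_0 = e^(−0.07)·[0.6302·0.0000 + 0.3698·11.2840] = 3.8904

£3.89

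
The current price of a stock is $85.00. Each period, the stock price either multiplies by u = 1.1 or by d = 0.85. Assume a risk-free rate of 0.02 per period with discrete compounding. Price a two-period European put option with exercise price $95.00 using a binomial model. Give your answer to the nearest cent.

$9.80

Risk-neutral probability p = (1 + 0.02 − 0.85)/(1.1 − 0.85) = 0.1700/0.2500 = 0.6800
Terminal stock prices: S_uu = 102.9, S_ud = 79.48, S_dd = 61.41
Terminal payoffs (K − S): max(-7.85, 0) = 0, max(15.52, 0) = 15.52, max(33.59, 0) = 33.59
Node u (S = 93.5): V_u = 1/1.02·[0.6800·0.0000 + 0.3200·15.5250] = 4.8706
Node d (S = 72.25): V_d = 1/1.02·[0.6800·15.5250 + 0.3200·33.5875] = 20.8873
Node 0 (S = 85): V_0 = 1/1.02·[0.6800·4.8706 + 0.3200·20.8873] = 9.7999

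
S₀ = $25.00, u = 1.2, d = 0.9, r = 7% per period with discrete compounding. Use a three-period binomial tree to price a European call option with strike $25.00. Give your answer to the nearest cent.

$5.22

Risk-neutral probability p = (1 + 0.07 − 0.9)/(1.2 − 0.9) = 0.1700/0.3000 = 0.5667
Terminal stock prices: S_uuu = 43.2, S_uud = 32.4, S_udd = 24.3, S_ddd = 18.23
Terminal payoffs (S − K): max(18.2, 0) = 18.2, max(7.4, 0) = 7.4, max(-0.7, 0) = 0, max(-6.775, 0) = 0
Node uu (S = 36): V_uu = 1/1.07·[0.5667·18.2000 + 0.4333·7.4000] = 12.6355
Node ud (S = 27): V_ud = 1/1.07·[0.5667·7.4000 + 0.4333·0.0000] = 3.9190
Node dd (S = 20.25): V_dd = 1/1.07·[0.5667·0.0000 + 0.4333·0.0000] = 0.0000
Node u (S = 30): V_u = 1/1.07·[0.5667·12.6355 + 0.4333·3.9190] = 8.2788
Node d (S = 22.5): V_d = 1/1.07·[0.5667·3.9190 + 0.4333·0.0000] = 2.0755
Node 0 (S = 25): V_0 = 1/1.07·[0.5667·8.2788 + 0.4333·2.0755] = 5.2250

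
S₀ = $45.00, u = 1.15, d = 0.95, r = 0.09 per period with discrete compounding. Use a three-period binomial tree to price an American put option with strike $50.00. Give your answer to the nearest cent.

Risk-neutral probability p = (1 + 0.09 − 0.95)/(1.15 − 0.95) = 0.1400/0.2000 = 0.7000
Terminal stock prices: S_uuu = 68.44, S_uud = 56.54, S_udd = 46.7, S_ddd = 38.58
Terminal payoffs (K − S): max(-18.44, 0) = 0, max(-6.537, 0) = 0, max(3.296, 0) = 3.296, max(11.42, 0) = 11.42
Node uu (S = 59.51): continuation = 1/1.09·[0.7000·0.0000 + 0.3000·0.0000] = 0.0000; exercise value = 0.0000 ≤ continuation, so V_uu = 0.0000
Node ud (S = 49.16): continuation = 1/1.09·[0.7000·0.0000 + 0.3000·3.2956] = 0.9071; exercise value = 0.8375 ≤ continuation, so V_ud = 0.9071
Node dd (S = 40.61): continuation = 1/1.09·[0.7000·3.2956 + 0.3000·11.4181] = 5.2591; exercise value = 9.3875 > continuation, so V_dd = 9.3875 (exercise)
Node u (S = 51.75): continuation = 1/1.09·[0.7000·0.0000 + 0.3000·0.9071] = 0.2496; exercise value = 0.0000 ≤ continuation, so V_u = 0.2496
Node d (S = 42.75): continuation = 1/1.09·[0.7000·0.9071 + 0.3000·9.3875] = 3.1662; exercise value = 7.2500 > continuation, so V_d = 7.2500 (exercise)
Node 0 (S = 45): continuation = 1/1.09·[0.7000·0.2496 + 0.3000·7.2500] = 2.1557; exercise value = 5.0000 > continuation, so V_0 = 5.0000 (exercise)

$5.00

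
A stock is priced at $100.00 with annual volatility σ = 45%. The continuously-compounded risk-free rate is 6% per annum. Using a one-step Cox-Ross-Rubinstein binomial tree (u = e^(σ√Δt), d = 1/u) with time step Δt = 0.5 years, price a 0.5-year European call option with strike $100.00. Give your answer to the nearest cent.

$17.02

CRR parameters: u = e^(σ√Δt) = e^(0.45·√0.5) = 1.3746, d = 1/u = 0.7275
Per-period rate: rΔt = 0.06·0.5 = 0.03, so R = e^0.03 = 1.0305
Risk-neutral probability p = (e^0.03 − 0.7275)/(1.3746 − 0.7275) = 0.3030/0.6472 = 0.4682
Terminal stock prices: S_u = 137.5, S_d = 72.75
Terminal payoffs (S − K): max(37.46, 0) = 37.46, max(-27.25, 0) = 0
Node 0 (S = 100): V_0 = e^(−0.03)·[0.4682·37.4648 + 0.5318·0.0000] = 17.0216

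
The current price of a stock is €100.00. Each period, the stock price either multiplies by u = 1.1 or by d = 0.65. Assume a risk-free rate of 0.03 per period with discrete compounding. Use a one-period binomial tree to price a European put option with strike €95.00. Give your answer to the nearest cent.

€4.53

Risk-neutral probability p = (1 + 0.03 − 0.65)/(1.1 − 0.65) = 0.3800/0.4500 = 0.8444
Terminal stock prices: S_u = 110, S_d = 65
Terminal payoffs (K − S): max(-15, 0) = 0, max(30, 0) = 30
Node 0 (S = 100): V_0 = 1/1.03·[0.8444·0.0000 + 0.1556·30.0000] = 4.5307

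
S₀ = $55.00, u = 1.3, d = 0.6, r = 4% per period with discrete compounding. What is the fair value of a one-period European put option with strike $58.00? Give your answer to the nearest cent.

Risk-neutral probability p = (1 + 0.04 − 0.6)/(1.3 − 0.6) = 0.4400/0.7000 = 0.6286
Terminal stock prices: S_u = 71.5, S_d = 33
Terminal payoffs (K − S): max(-13.5, 0) = 0, max(25, 0) = 25
Node 0 (S = 55): V_0 = 1/1.04·[0.6286·0.0000 + 0.3714·25.0000] = 8.9286

$8.93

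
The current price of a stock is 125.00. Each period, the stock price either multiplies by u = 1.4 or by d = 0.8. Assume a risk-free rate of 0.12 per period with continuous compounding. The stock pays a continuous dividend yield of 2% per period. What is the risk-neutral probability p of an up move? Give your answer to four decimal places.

Per-period risk-free factor R = e^0.12 = 1.1275; dividend-adjusted growth = e^(0.12−0.02) = 1.1052.
Risk-neutral probability p = (1.1052 − 0.8)/(1.4 − 0.8) = 0.3052/0.6000 = 0.5086

p = 0.5086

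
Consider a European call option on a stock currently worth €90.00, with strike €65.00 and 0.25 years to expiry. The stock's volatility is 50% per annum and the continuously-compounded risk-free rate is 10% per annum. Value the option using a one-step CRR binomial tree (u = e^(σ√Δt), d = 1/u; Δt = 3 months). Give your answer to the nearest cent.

CRR parameters: u = e^(σ√Δt) = e^(0.5·√0.25) = 1.2840, d = 1/u = 0.7788
Per-period rate: rΔt = 0.1·0.25 = 0.025, so R = e^0.025 = 1.0253
Risk-neutral probability p = (e^0.025 − 0.7788)/(1.2840 − 0.7788) = 0.2465/0.5052 = 0.4879
Terminal stock prices: S_u = 115.6, S_d = 70.09
Terminal payoffs (S − K): max(50.56, 0) = 50.56, max(5.092, 0) = 5.092
Node 0 (S = 90): V_0 = e^(−0.025)·[0.4879·50.5623 + 0.5121·5.0921] = 26.6049

€26.60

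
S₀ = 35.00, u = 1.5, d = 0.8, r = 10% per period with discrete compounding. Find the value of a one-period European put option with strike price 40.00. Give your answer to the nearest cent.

Risk-neutral probability p = (1 + 0.1 − 0.8)/(1.5 − 0.8) = 0.3000/0.7000 = 0.4286
Terminal stock prices: S_u = 52.5, S_d = 28
Terminal payoffs (K − S): max(-12.5, 0) = 0, max(12, 0) = 12
Node 0 (S = 35): V_0 = 1/1.1·[0.4286·0.0000 + 0.5714·12.0000] = 6.2338

6.23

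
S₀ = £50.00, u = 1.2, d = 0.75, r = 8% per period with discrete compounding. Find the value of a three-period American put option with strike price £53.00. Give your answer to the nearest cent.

Risk-neutral probability p = (1 + 0.08 − 0.75)/(1.2 − 0.75) = 0.3300/0.4500 = 0.7333
Terminal stock prices: S_uuu = 86.4, S_uud = 54, S_udd = 33.75, S_ddd = 21.09
Terminal payoffs (K − S): max(-33.4, 0) = 0, max(-1, 0) = 0, max(19.25, 0) = 19.25, max(31.91, 0) = 31.91
Node uu (S = 72): continuation = 1/1.08·[0.7333·0.0000 + 0.2667·0.0000] = 0.0000; exercise value = 0.0000 ≤ continuation, so V_uu = 0.0000
Node ud (S = 45): continuation = 1/1.08·[0.7333·0.0000 + 0.2667·19.2500] = 4.7531; exercise value = 8.0000 > continuation, so V_ud = 8.0000 (exercise)
Node dd (S = 28.12): continuation = 1/1.08·[0.7333·19.2500 + 0.2667·31.9062] = 20.9491; exercise value = 24.8750 > continuation, so V_dd = 24.8750 (exercise)
Node u (S = 60): continuation = 1/1.08·[0.7333·0.0000 + 0.2667·8.0000] = 1.9753; exercise value = 0.0000 ≤ continuation, so V_u = 1.9753
Node d (S = 37.5): continuation = 1/1.08·[0.7333·8.0000 + 0.2667·24.8750] = 11.5741; exercise value = 15.5000 > continuation, so V_d = 15.5000 (exercise)
Node 0 (S = 50): continuation = 1/1.08·[0.7333·1.9753 + 0.2667·15.5000] = 5.1684; exercise value = 3.0000 ≤ continuation, so V_0 = 5.1684

£5.17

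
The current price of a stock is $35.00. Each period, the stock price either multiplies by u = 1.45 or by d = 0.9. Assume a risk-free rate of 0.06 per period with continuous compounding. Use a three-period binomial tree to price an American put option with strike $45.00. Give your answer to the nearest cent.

Risk-neutral probability p = (e^0.06 − 0.9)/(1.45 − 0.9) = 0.1618/0.5500 = 0.2942
Terminal stock prices: S_uuu = 106.7, S_uud = 66.23, S_udd = 41.11, S_ddd = 25.52
Terminal payoffs (K − S): max(-61.7, 0) = 0, max(-21.23, 0) = 0, max(3.892, 0) = 3.892, max(19.48, 0) = 19.48
Node uu (S = 73.59): continuation = e^(−0.06)·[0.2942·0.0000 + 0.7058·0.0000] = 0.0000; exercise value = 0.0000 ≤ continuation, so V_uu = 0.0000
Node ud (S = 45.68): continuation = e^(−0.06)·[0.2942·0.0000 + 0.7058·3.8925] = 2.5872; exercise value = 0.0000 ≤ continuation, so V_ud = 2.5872
Node dd (S = 28.35): continuation = e^(−0.06)·[0.2942·3.8925 + 0.7058·19.4850] = 14.0294; exercise value = 16.6500 > continuation, so V_dd = 16.6500 (exercise)
Node u (S = 50.75): continuation = e^(−0.06)·[0.2942·0.0000 + 0.7058·2.5872] = 1.7196; exercise value = 0.0000 ≤ continuation, so V_u = 1.7196
Node d (S = 31.5): continuation = e^(−0.06)·[0.2942·2.5872 + 0.7058·16.6500] = 11.7834; exercise value = 13.5000 > continuation, so V_d = 13.5000 (exercise)
Node 0 (S = 35): continuation = e^(−0.06)·[0.2942·1.7196 + 0.7058·13.5000] = 9.4493; exercise value = 10.0000 > continuation, so V_0 = 10.0000 (exercise)

$10.00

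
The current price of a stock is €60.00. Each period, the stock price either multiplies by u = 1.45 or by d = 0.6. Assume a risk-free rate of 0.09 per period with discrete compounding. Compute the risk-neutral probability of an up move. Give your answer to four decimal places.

Risk-neutral probability p = (1 + 0.09 − 0.6)/(1.45 − 0.6) = 0.4900/0.8500 = 0.5765

p = 0.5765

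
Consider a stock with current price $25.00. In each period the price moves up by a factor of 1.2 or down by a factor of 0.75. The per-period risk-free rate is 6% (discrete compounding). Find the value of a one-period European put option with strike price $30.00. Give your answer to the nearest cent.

Risk-neutral probability p = (1 + 0.06 − 0.75)/(1.2 − 0.75) = 0.3100/0.4500 = 0.6889
Terminal stock prices: S_u = 30, S_d = 18.75
Terminal payoffs (K − S): max(0, 0) = 0, max(11.25, 0) = 11.25
Node 0 (S = 25): V_0 = 1/1.06·[0.6889·0.0000 + 0.3111·11.2500] = 3.3019

$3.30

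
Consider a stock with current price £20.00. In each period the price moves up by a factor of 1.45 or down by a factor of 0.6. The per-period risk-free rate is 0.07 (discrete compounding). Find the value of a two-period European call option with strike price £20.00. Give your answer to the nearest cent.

£5.89

Risk-neutral probability p = (1 + 0.07 − 0.6)/(1.45 − 0.6) = 0.4700/0.8500 = 0.5529
Terminal stock prices: S_uu = 42.05, S_ud = 17.4, S_dd = 7.2
Terminal payoffs (S − K): max(22.05, 0) = 22.05, max(-2.6, 0) = 0, max(-12.8, 0) = 0
Node u (S = 29): V_u = 1/1.07·[0.5529·22.0500 + 0.4471·0.0000] = 11.3947
Node d (S = 12): V_d = 1/1.07·[0.5529·0.0000 + 0.4471·0.0000] = 0.0000
Node 0 (S = 20): V_0 = 1/1.07·[0.5529·11.3947 + 0.4471·0.0000] = 5.8884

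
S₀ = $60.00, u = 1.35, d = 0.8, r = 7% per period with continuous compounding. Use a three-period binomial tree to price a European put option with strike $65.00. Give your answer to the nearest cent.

$7.60

Risk-neutral probability p = (e^0.07 − 0.8)/(1.35 − 0.8) = 0.2725/0.5500 = 0.4955
Terminal stock prices: S_uuu = 147.6, S_uud = 87.48, S_udd = 51.84, S_ddd = 30.72
Terminal payoffs (K − S): max(-82.62, 0) = 0, max(-22.48, 0) = 0, max(13.16, 0) = 13.16, max(34.28, 0) = 34.28
Node uu (S = 109.4): V_uu = e^(−0.07)·[0.4955·0.0000 + 0.5045·0.0000] = 0.0000
Node ud (S = 64.8): V_ud = e^(−0.07)·[0.4955·0.0000 + 0.5045·13.1600] = 6.1907
Node dd (S = 38.4): V_dd = e^(−0.07)·[0.4955·13.1600 + 0.5045·34.2800] = 22.2056
Node u (S = 81): V_u = e^(−0.07)·[0.4955·0.0000 + 0.5045·6.1907] = 2.9123
Node d (S = 48): V_d = e^(−0.07)·[0.4955·6.1907 + 0.5045·22.2056] = 13.3059
Node 0 (S = 60): V_0 = e^(−0.07)·[0.4955·2.9123 + 0.5045·13.3059] = 7.6048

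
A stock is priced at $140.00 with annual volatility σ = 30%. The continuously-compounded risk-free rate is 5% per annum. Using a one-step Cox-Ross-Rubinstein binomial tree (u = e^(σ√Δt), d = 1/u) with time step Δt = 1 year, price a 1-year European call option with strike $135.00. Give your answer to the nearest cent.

$26.17

CRR parameters: u = e^(σ√Δt) = e^(0.3·√1) = 1.3499, d = 1/u = 0.7408
Per-period rate: rΔt = 0.05·1 = 0.05, so R = e^0.05 = 1.0513
Risk-neutral probability p = (e^0.05 − 0.7408)/(1.3499 − 0.7408) = 0.3105/0.6090 = 0.5097
Terminal stock prices: S_u = 189, S_d = 103.7
Terminal payoffs (S − K): max(53.98, 0) = 53.98, max(-31.29, 0) = 0
Node 0 (S = 140): V_0 = e^(−0.05)·[0.5097·53.9802 + 0.4903·0.0000] = 26.1740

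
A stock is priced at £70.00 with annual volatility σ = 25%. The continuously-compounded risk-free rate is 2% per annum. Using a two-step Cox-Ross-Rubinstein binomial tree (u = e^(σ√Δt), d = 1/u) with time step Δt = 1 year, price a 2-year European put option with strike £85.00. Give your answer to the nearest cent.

£18.34

CRR parameters: u = e^(σ√Δt) = e^(0.25·√1) = 1.2840, d = 1/u = 0.7788
Per-period rate: rΔt = 0.02·1 = 0.02, so R = e^0.02 = 1.0202
Risk-neutral probability p = (e^0.02 − 0.7788)/(1.2840 − 0.7788) = 0.2414/0.5052 = 0.4778
Terminal stock prices: S_uu = 115.4, S_ud = 70, S_dd = 42.46
Terminal payoffs (K − S): max(-30.41, 0) = 0, max(15, 0) = 15, max(42.54, 0) = 42.54
Node u (S = 89.88): V_u = e^(−0.02)·[0.4778·0.0000 + 0.5222·15.0000] = 7.6778
Node d (S = 54.52): V_d = e^(−0.02)·[0.4778·15.0000 + 0.5222·42.5429] = 28.8008
Node 0 (S = 70): V_0 = e^(−0.02)·[0.4778·7.6778 + 0.5222·28.8008] = 18.3376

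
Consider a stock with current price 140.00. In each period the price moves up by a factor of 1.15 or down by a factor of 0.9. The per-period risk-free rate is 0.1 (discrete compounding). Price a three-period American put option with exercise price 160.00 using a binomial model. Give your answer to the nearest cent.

Risk-neutral probability p = (1 + 0.1 − 0.9)/(1.15 − 0.9) = 0.2000/0.2500 = 0.8000
Terminal stock prices: S_uuu = 212.9, S_uud = 166.6, S_udd = 130.4, S_ddd = 102.1
Terminal payoffs (K − S): max(-52.92, 0) = 0, max(-6.635, 0) = 0, max(29.59, 0) = 29.59, max(57.94, 0) = 57.94
Node uu (S = 185.1): continuation = 1/1.1·[0.8000·0.0000 + 0.2000·0.0000] = 0.0000; exercise value = 0.0000 ≤ continuation, so V_uu = 0.0000
Node ud (S = 144.9): continuation = 1/1.1·[0.8000·0.0000 + 0.2000·29.5900] = 5.3800; exercise value = 15.1000 > continuation, so V_ud = 15.1000 (exercise)
Node dd (S = 113.4): continuation = 1/1.1·[0.8000·29.5900 + 0.2000·57.9400] = 32.0545; exercise value = 46.6000 > continuation, so V_dd = 46.6000 (exercise)
Node u (S = 161): continuation = 1/1.1·[0.8000·0.0000 + 0.2000·15.1000] = 2.7455; exercise value = 0.0000 ≤ continuation, so V_u = 2.7455
Node d (S = 126): continuation = 1/1.1·[0.8000·15.1000 + 0.2000·46.6000] = 19.4545; exercise value = 34.0000 > continuation, so V_d = 34.0000 (exercise)
Node 0 (S = 140): continuation = 1/1.1·[0.8000·2.7455 + 0.2000·34.0000] = 8.1785; exercise value = 20.0000 > continuation, so V_0 = 20.0000 (exercise)

20.00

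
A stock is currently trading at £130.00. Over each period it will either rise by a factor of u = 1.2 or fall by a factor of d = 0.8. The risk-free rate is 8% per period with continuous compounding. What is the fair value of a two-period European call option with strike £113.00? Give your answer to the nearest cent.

£35.87

Risk-neutral probability p = (e^0.08 − 0.8)/(1.2 − 0.8) = 0.2833/0.4000 = 0.7082
Terminal stock prices: S_uu = 187.2, S_ud = 124.8, S_dd = 83.2
Terminal payoffs (S − K): max(74.2, 0) = 74.2, max(11.8, 0) = 11.8, max(-29.8, 0) = 0
Node u (S = 156): V_u = e^(−0.08)·[0.7082·74.2000 + 0.2918·11.8000] = 51.6879
Node d (S = 104): V_d = e^(−0.08)·[0.7082·11.8000 + 0.2918·0.0000] = 7.7145
Node 0 (S = 130): V_0 = e^(−0.08)·[0.7082·51.6879 + 0.2918·7.7145] = 35.8697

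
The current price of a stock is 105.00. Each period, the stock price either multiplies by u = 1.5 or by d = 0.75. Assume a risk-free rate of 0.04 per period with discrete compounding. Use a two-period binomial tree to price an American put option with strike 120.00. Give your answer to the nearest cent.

Risk-neutral probability p = (1 + 0.04 − 0.75)/(1.5 − 0.75) = 0.2900/0.7500 = 0.3867
Terminal stock prices: S_uu = 236.2, S_ud = 118.1, S_dd = 59.06
Terminal payoffs (K − S): max(-116.2, 0) = 0, max(1.875, 0) = 1.875, max(60.94, 0) = 60.94
Node u (S = 157.5): continuation = 1/1.04·[0.3867·0.0000 + 0.6133·1.8750] = 1.1058; exercise value = 0.0000 ≤ continuation, so V_u = 1.1058
Node d (S = 78.75): continuation = 1/1.04·[0.3867·1.8750 + 0.6133·60.9375] = 36.6346; exercise value = 41.2500 > continuation, so V_d = 41.2500 (exercise)
Node 0 (S = 105): continuation = 1/1.04·[0.3867·1.1058 + 0.6133·41.2500] = 24.7380; exercise value = 15.0000 ≤ continuation, so V_0 = 24.7380

24.74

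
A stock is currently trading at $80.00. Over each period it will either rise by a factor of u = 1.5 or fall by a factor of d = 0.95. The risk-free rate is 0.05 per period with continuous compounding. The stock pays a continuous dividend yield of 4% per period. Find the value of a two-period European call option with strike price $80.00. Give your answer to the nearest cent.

Per-period risk-free factor R = e^0.05 = 1.0513; dividend-adjusted growth = e^(0.05−0.04) = 1.0101.
Risk-neutral probability p = (1.0101 − 0.95)/(1.5 − 0.95) = 0.0601/0.5500 = 0.1092
Terminal stock prices: S_uu = 180, S_ud = 114, S_dd = 72.2
Terminal payoffs (S − K): max(100, 0) = 100, max(34, 0) = 34, max(-7.8, 0) = 0
Node u (S = 120): V_u = e^(−0.05)·[0.1092·100.0000 + 0.8908·34.0000] = 39.1964
Node d (S = 76): V_d = e^(−0.05)·[0.1092·34.0000 + 0.8908·0.0000] = 3.5311
Node 0 (S = 80): V_0 = e^(−0.05)·[0.1092·39.1964 + 0.8908·3.5311] = 7.0630

$7.06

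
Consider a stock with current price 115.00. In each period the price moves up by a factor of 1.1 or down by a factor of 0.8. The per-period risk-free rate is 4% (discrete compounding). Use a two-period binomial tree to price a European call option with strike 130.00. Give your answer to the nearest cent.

Risk-neutral probability p = (1 + 0.04 − 0.8)/(1.1 − 0.8) = 0.2400/0.3000 = 0.8000
Terminal stock prices: S_uu = 139.2, S_ud = 101.2, S_dd = 73.6
Terminal payoffs (S − K): max(9.15, 0) = 9.15, max(-28.8, 0) = 0, max(-56.4, 0) = 0
Node u (S = 126.5): V_u = 1/1.04·[0.8000·9.1500 + 0.2000·0.0000] = 7.0385
Node d (S = 92): V_d = 1/1.04·[0.8000·0.0000 + 0.2000·0.0000] = 0.0000
Node 0 (S = 115): V_0 = 1/1.04·[0.8000·7.0385 + 0.2000·0.0000] = 5.4142

5.41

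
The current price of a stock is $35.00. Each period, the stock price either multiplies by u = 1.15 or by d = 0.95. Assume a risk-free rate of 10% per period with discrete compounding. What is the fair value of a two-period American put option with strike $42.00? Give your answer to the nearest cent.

Risk-neutral probability p = (1 + 0.1 − 0.95)/(1.15 − 0.95) = 0.1500/0.2000 = 0.7500
Terminal stock prices: S_uu = 46.29, S_ud = 38.24, S_dd = 31.59
Terminal payoffs (K − S): max(-4.287, 0) = 0, max(3.763, 0) = 3.763, max(10.41, 0) = 10.41
Node u (S = 40.25): continuation = 1/1.1·[0.7500·0.0000 + 0.2500·3.7625] = 0.8551; exercise value = 1.7500 > continuation, so V_u = 1.7500 (exercise)
Node d (S = 33.25): continuation = 1/1.1·[0.7500·3.7625 + 0.2500·10.4125] = 4.9318; exercise value = 8.7500 > continuation, so V_d = 8.7500 (exercise)
Node 0 (S = 35): continuation = 1/1.1·[0.7500·1.7500 + 0.2500·8.7500] = 3.1818; exercise value = 7.0000 > continuation, so V_0 = 7.0000 (exercise)

$7.00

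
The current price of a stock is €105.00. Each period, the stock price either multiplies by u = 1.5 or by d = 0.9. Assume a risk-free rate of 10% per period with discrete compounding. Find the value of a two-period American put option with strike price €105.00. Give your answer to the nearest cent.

€7.33

Risk-neutral probability p = (1 + 0.1 − 0.9)/(1.5 − 0.9) = 0.2000/0.6000 = 0.3333
Terminal stock prices: S_uu = 236.2, S_ud = 141.8, S_dd = 85.05
Terminal payoffs (K − S): max(-131.2, 0) = 0, max(-36.75, 0) = 0, max(19.95, 0) = 19.95
Node u (S = 157.5): continuation = 1/1.1·[0.3333·0.0000 + 0.6667·0.0000] = 0.0000; exercise value = 0.0000 ≤ continuation, so V_u = 0.0000
Node d (S = 94.5): continuation = 1/1.1·[0.3333·0.0000 + 0.6667·19.9500] = 12.0909; exercise value = 10.5000 ≤ continuation, so V_d = 12.0909
Node 0 (S = 105): continuation = 1/1.1·[0.3333·0.0000 + 0.6667·12.0909] = 7.3278; exercise value = 0.0000 ≤ continuation, so V_0 = 7.3278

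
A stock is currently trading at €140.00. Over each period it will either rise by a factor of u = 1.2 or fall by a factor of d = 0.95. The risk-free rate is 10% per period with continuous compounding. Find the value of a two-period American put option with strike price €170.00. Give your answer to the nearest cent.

€30.00

Risk-neutral probability p = (e^0.1 − 0.95)/(1.2 − 0.95) = 0.1552/0.2500 = 0.6207
Terminal stock prices: S_uu = 201.6, S_ud = 159.6, S_dd = 126.3
Terminal payoffs (K − S): max(-31.6, 0) = 0, max(10.4, 0) = 10.4, max(43.65, 0) = 43.65
Node u (S = 168): continuation = e^(−0.1)·[0.6207·0.0000 + 0.3793·10.4000] = 3.5695; exercise value = 2.0000 ≤ continuation, so V_u = 3.5695
Node d (S = 133): continuation = e^(−0.1)·[0.6207·10.4000 + 0.3793·43.6500] = 20.8224; exercise value = 37.0000 > continuation, so V_d = 37.0000 (exercise)
Node 0 (S = 140): continuation = e^(−0.1)·[0.6207·3.5695 + 0.3793·37.0000] = 14.7038; exercise value = 30.0000 > continuation, so V_0 = 30.0000 (exercise)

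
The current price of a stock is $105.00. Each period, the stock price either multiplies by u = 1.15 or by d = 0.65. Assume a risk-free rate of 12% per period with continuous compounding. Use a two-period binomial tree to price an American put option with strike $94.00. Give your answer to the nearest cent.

$1.55

Risk-neutral probability p = (e^0.12 − 0.65)/(1.15 − 0.65) = 0.4775/0.5000 = 0.9550
Terminal stock prices: S_uu = 138.9, S_ud = 78.49, S_dd = 44.36
Terminal payoffs (K − S): max(-44.86, 0) = 0, max(15.51, 0) = 15.51, max(49.64, 0) = 49.64
Node u (S = 120.7): continuation = e^(−0.12)·[0.9550·0.0000 + 0.0450·15.5125] = 0.6192; exercise value = 0.0000 ≤ continuation, so V_u = 0.6192
Node d (S = 68.25): continuation = e^(−0.12)·[0.9550·15.5125 + 0.0450·49.6375] = 15.1205; exercise value = 25.7500 > continuation, so V_d = 25.7500 (exercise)
Node 0 (S = 105): continuation = e^(−0.12)·[0.9550·0.6192 + 0.0450·25.7500] = 1.5523; exercise value = 0.0000 ≤ continuation, so V_0 = 1.5523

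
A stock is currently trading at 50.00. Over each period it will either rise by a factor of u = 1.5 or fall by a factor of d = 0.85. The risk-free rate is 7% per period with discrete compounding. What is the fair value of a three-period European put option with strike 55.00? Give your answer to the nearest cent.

6.04

Risk-neutral probability p = (1 + 0.07 − 0.85)/(1.5 − 0.85) = 0.2200/0.6500 = 0.3385
Terminal stock prices: S_uuu = 168.8, S_uud = 95.62, S_udd = 54.19, S_ddd = 30.71
Terminal payoffs (K − S): max(-113.8, 0) = 0, max(-40.62, 0) = 0, max(0.8125, 0) = 0.8125, max(24.29, 0) = 24.29
Node uu (S = 112.5): V_uu = 1/1.07·[0.3385·0.0000 + 0.6615·0.0000] = 0.0000
Node ud (S = 63.75): V_ud = 1/1.07·[0.3385·0.0000 + 0.6615·0.8125] = 0.5023
Node dd (S = 36.12): V_dd = 1/1.07·[0.3385·0.8125 + 0.6615·24.2938] = 15.2769
Node u (S = 75): V_u = 1/1.07·[0.3385·0.0000 + 0.6615·0.5023] = 0.3106
Node d (S = 42.5): V_d = 1/1.07·[0.3385·0.5023 + 0.6615·15.2769] = 9.6040
Node 0 (S = 50): V_0 = 1/1.07·[0.3385·0.3106 + 0.6615·9.6040] = 6.0360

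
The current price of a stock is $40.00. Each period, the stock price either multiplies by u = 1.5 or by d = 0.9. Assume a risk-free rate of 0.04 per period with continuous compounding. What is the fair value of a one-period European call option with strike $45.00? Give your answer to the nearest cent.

$3.38

Risk-neutral probability p = (e^0.04 − 0.9)/(1.5 − 0.9) = 0.1408/0.6000 = 0.2347
Terminal stock prices: S_u = 60, S_d = 36
Terminal payoffs (S − K): max(15, 0) = 15, max(-9, 0) = 0
Node 0 (S = 40): V_0 = e^(−0.04)·[0.2347·15.0000 + 0.7653·0.0000] = 3.3822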